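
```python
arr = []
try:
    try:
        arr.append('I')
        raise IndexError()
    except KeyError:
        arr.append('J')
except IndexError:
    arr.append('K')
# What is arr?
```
['I', 'K']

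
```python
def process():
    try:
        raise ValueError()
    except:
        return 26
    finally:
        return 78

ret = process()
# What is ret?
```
78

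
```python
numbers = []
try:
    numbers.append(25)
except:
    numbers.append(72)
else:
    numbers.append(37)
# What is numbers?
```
[25, 37]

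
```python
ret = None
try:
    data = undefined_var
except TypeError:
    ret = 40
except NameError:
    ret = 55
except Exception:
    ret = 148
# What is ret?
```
55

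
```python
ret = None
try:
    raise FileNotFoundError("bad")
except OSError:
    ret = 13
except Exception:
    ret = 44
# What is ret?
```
13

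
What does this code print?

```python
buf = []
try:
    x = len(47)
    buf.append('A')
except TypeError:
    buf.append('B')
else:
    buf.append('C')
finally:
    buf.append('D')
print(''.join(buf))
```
BD

Exception: except runs, else skipped, finally runs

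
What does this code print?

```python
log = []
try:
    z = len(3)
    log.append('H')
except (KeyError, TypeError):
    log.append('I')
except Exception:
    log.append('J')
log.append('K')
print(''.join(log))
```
IK

TypeError matches tuple containing it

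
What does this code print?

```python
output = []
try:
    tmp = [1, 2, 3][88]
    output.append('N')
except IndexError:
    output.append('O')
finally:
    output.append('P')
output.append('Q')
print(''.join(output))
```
OPQ

finally always runs, even after exception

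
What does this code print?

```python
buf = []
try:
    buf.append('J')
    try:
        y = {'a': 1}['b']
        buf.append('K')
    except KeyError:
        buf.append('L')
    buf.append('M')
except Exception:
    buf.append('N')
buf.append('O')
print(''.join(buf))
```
JLMO

Inner exception caught by inner handler, outer continues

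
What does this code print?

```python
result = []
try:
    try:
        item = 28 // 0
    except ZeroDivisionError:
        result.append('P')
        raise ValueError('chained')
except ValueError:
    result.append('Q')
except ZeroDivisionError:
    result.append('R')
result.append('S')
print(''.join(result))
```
PQS

ValueError raised and caught, original ZeroDivisionError not re-raised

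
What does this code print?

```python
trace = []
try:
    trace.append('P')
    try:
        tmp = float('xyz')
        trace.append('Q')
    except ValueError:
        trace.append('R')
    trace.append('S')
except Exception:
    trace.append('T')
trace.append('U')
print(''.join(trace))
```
PRSU

Inner exception caught by inner handler, outer continues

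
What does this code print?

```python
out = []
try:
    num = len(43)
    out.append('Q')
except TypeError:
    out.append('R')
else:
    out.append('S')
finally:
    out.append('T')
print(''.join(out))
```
RT

Exception: except runs, else skipped, finally runs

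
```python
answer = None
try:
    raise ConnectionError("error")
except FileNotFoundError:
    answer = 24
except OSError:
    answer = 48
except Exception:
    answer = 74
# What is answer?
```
48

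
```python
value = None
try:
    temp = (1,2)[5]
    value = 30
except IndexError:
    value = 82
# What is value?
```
82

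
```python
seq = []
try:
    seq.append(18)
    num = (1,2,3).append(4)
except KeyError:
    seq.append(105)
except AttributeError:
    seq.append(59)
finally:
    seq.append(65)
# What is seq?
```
[18, 59, 65]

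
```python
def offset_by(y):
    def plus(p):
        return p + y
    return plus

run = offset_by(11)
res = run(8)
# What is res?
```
19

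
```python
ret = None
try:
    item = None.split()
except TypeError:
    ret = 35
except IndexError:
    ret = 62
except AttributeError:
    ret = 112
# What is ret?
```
112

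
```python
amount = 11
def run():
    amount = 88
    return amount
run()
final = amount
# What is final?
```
11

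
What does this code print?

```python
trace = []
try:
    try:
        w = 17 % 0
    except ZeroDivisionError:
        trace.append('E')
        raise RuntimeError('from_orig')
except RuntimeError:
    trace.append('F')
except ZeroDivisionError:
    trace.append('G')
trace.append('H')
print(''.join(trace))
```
EFH

RuntimeError raised and caught, original ZeroDivisionError not re-raised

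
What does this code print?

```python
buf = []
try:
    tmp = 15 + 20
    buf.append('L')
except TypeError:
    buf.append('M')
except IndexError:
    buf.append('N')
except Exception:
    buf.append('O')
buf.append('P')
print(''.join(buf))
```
LP

No exception, try block completes normally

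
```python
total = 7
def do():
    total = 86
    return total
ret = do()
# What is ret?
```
86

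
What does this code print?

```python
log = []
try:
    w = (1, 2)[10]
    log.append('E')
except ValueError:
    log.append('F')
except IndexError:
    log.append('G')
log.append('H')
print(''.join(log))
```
GH

IndexError is caught by its specific handler, not ValueError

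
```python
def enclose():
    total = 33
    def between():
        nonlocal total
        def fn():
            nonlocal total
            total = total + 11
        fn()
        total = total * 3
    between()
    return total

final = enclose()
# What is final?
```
132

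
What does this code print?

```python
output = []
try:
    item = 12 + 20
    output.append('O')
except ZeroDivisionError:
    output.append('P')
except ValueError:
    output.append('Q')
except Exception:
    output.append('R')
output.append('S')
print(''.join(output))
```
OS

No exception, try block completes normally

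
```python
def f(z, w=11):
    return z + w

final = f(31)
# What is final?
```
42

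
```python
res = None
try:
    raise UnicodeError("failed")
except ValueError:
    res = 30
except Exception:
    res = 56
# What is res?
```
30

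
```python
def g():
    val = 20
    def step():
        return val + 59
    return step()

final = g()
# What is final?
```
79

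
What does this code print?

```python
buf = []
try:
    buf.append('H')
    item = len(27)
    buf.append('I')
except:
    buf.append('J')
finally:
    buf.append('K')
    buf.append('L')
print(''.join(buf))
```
HJKL

Code before exception runs, then except, then all of finally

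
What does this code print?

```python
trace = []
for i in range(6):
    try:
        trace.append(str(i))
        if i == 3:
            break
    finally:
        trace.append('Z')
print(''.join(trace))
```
0Z1Z2Z3Z

finally runs even when breaking out of loop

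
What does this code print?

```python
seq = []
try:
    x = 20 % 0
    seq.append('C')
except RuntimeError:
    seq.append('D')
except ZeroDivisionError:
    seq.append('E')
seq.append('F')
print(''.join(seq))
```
EF

ZeroDivisionError is caught by its specific handler, not RuntimeError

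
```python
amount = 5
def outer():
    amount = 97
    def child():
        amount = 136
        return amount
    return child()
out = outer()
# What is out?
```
136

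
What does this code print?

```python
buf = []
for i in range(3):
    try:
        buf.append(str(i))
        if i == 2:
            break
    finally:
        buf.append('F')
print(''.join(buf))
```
0F1F2F

finally runs even when breaking out of loop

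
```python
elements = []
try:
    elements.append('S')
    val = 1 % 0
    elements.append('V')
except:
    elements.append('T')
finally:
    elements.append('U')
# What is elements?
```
['S', 'T', 'U']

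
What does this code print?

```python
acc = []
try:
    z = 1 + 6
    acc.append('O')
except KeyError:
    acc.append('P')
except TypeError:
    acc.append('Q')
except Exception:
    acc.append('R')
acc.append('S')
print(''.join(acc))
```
OS

No exception, try block completes normally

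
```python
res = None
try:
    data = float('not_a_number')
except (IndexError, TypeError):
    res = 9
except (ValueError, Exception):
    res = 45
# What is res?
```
45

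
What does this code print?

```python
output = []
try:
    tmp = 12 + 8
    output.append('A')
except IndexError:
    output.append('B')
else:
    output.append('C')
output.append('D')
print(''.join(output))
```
ACD

else block runs when no exception occurs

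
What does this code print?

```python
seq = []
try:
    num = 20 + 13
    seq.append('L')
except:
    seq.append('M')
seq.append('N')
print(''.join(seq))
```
LN

No exception, try block completes normally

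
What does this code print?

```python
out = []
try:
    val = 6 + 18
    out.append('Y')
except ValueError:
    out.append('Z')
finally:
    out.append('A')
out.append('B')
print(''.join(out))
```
YAB

finally runs after normal execution too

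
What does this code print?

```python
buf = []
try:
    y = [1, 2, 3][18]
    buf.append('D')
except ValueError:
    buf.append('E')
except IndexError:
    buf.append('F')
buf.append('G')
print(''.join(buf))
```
FG

IndexError is caught by its specific handler, not ValueError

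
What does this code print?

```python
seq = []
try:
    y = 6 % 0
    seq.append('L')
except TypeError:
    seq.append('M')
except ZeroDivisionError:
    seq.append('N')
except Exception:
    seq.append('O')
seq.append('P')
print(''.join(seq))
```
NP

ZeroDivisionError matches before generic Exception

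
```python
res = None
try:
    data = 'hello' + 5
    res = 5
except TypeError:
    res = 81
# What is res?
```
81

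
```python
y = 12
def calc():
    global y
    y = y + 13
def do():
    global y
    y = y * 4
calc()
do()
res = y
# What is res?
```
100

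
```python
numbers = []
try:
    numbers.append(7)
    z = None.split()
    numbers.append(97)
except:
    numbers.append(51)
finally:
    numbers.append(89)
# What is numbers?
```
[7, 51, 89]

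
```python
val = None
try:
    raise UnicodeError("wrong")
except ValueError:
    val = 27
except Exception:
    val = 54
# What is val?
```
27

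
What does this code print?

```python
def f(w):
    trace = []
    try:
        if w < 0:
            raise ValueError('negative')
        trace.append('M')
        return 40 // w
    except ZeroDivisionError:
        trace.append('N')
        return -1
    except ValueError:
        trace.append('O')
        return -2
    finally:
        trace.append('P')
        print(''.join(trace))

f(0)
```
MNP

w=0 causes ZeroDivisionError, caught, finally prints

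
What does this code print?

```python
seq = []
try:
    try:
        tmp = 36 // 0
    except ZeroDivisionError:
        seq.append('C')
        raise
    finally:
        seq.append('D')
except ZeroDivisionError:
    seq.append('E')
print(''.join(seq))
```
CDE

finally runs before re-raised exception propagates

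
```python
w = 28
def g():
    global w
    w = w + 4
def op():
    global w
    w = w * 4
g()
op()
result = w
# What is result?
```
128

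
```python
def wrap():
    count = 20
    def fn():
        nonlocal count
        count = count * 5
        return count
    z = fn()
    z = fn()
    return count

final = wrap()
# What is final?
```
500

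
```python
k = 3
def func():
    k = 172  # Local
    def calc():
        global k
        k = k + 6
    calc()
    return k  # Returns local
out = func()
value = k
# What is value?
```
9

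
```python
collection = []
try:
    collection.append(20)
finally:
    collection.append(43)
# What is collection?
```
[20, 43]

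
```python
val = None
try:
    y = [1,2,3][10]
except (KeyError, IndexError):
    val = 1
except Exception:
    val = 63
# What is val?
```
1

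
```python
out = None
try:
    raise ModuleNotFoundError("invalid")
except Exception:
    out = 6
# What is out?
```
6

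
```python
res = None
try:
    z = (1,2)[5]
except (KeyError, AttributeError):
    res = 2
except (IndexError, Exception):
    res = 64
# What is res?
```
64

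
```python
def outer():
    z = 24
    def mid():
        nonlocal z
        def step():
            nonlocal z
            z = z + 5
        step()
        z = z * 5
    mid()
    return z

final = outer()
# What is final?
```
145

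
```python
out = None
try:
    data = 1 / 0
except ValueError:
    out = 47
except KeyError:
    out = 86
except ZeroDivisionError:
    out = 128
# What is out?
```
128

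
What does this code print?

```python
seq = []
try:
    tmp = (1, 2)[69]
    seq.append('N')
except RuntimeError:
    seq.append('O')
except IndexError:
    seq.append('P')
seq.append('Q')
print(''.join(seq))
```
PQ

IndexError is caught by its specific handler, not RuntimeError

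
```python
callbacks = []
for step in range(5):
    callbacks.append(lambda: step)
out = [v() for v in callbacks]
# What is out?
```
[4, 4, 4, 4, 4]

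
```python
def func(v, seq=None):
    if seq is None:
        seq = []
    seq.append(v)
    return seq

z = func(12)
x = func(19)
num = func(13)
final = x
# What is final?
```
[19]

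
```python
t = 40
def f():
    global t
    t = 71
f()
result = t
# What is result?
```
71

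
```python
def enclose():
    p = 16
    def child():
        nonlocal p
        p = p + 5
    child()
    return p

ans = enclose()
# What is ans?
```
21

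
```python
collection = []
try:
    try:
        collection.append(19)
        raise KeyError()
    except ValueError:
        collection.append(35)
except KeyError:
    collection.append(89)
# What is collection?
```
[19, 89]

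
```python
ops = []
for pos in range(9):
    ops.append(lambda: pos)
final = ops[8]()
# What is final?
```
8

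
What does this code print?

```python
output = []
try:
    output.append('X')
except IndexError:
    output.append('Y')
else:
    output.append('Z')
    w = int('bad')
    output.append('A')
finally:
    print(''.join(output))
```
XZ

Try succeeds, else appends 'Z', ValueError in else is uncaught, finally prints before exception propagates ('A' never appended)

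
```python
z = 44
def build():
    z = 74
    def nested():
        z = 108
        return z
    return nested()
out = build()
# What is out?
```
108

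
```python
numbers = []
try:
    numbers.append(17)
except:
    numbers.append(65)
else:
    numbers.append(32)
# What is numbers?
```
[17, 32]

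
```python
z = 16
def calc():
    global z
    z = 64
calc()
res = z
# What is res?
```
64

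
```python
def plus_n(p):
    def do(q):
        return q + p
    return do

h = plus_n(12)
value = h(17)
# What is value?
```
29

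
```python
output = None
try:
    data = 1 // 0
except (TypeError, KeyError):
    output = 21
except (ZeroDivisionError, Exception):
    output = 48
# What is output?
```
48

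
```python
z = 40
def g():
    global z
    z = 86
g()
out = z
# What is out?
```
86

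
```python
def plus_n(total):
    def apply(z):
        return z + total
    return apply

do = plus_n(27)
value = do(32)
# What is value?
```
59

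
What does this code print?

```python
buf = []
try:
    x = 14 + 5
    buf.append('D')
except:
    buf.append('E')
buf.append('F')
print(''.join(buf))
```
DF

No exception, try block completes normally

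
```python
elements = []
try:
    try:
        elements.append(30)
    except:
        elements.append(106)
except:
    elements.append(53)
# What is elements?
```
[30]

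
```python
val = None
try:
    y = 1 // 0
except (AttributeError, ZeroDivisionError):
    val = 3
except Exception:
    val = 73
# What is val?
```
3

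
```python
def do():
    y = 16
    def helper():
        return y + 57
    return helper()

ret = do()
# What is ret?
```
73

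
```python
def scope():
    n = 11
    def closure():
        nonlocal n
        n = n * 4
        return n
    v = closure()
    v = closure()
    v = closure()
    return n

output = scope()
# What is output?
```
704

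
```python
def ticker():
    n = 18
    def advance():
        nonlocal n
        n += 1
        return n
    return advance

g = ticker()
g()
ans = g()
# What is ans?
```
20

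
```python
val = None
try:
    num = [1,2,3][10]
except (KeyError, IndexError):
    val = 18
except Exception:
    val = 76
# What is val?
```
18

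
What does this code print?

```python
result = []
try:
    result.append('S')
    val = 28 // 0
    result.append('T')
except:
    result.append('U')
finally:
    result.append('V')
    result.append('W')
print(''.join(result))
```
SUVW

Code before exception runs, then except, then all of finally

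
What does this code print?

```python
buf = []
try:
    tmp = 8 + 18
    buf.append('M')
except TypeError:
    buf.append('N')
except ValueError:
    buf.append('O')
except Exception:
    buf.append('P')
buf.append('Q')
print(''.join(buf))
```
MQ

No exception, try block completes normally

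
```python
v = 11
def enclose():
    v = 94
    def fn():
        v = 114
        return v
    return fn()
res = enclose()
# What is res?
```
114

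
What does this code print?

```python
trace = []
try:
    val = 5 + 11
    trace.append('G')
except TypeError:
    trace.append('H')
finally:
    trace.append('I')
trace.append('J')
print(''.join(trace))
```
GIJ

finally runs after normal execution too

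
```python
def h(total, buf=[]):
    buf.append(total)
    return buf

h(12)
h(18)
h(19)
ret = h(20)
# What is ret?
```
[12, 18, 19, 20]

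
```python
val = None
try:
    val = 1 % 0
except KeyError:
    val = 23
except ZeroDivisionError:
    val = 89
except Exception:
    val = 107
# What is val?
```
89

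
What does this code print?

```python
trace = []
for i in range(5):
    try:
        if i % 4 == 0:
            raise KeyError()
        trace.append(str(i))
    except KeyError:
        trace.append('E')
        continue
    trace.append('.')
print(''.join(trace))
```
E1.2.3.E

continue in except skips rest of loop body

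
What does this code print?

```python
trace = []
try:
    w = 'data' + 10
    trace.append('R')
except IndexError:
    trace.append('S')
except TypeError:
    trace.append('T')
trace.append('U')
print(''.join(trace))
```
TU

TypeError is caught by its specific handler, not IndexError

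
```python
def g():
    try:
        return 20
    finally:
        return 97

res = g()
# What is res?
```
97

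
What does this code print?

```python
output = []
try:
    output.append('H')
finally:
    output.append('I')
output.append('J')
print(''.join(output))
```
HIJ

try/finally without except, no exception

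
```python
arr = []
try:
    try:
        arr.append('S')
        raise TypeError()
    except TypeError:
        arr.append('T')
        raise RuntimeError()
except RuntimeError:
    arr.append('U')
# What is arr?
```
['S', 'T', 'U']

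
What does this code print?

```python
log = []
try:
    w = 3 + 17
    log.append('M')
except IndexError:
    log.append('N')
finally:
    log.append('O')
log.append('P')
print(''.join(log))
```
MOP

finally runs after normal execution too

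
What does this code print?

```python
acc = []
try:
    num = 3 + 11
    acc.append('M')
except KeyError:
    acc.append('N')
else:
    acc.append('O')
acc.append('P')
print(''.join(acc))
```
MOP

else block runs when no exception occurs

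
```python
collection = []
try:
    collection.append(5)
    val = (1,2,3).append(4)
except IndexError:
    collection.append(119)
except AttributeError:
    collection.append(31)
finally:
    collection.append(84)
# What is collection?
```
[5, 31, 84]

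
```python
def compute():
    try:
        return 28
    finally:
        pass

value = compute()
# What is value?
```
28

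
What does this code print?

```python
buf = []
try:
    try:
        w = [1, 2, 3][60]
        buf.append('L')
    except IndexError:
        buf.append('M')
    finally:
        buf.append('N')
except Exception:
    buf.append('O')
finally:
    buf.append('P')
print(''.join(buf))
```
MNP

Both finally blocks run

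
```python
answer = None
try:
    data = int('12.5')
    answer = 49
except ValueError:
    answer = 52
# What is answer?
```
52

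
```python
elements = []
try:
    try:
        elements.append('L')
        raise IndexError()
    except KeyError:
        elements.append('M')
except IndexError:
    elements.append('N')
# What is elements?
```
['L', 'N']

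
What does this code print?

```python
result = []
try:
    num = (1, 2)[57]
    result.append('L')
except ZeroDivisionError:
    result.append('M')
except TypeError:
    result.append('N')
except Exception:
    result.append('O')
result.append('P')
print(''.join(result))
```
OP

IndexError not specifically caught, falls to Exception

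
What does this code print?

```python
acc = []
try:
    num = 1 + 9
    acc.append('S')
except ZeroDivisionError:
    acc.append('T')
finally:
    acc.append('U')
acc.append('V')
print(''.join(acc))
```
SUV

finally runs after normal execution too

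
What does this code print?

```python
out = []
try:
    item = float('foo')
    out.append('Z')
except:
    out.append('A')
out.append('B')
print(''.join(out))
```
AB

Exception raised in try, caught by bare except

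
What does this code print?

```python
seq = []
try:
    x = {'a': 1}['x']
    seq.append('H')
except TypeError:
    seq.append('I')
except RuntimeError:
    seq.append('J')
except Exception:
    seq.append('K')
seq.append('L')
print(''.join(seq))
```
KL

KeyError not specifically caught, falls to Exception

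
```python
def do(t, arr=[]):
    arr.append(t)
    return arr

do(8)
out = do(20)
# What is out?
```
[8, 20]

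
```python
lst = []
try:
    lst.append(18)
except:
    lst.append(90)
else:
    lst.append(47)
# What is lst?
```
[18, 47]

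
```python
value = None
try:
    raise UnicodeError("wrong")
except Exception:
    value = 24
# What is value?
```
24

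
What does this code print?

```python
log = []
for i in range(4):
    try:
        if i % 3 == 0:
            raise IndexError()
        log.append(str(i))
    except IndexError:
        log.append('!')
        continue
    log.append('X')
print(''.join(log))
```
!1X2X!

continue in except skips rest of loop body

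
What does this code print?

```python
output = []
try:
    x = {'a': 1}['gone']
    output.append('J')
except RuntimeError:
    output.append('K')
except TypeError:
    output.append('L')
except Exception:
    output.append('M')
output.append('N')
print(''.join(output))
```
MN

KeyError not specifically caught, falls to Exception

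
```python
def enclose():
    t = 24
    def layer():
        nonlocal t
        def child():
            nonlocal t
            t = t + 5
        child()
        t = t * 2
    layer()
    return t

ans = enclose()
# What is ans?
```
58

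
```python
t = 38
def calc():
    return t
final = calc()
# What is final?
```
38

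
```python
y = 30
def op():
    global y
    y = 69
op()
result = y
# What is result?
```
69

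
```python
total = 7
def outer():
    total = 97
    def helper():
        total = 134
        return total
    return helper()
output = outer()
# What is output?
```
134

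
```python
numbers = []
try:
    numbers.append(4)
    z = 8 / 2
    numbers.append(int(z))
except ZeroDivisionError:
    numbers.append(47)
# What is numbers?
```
[4, 4]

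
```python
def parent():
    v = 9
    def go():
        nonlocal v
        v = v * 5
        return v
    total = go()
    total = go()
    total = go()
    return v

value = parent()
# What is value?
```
1125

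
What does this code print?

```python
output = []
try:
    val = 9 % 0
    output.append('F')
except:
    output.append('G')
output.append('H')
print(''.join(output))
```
GH

Exception raised in try, caught by bare except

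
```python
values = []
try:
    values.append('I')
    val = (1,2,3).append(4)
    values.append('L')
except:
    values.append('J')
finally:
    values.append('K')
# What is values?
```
['I', 'J', 'K']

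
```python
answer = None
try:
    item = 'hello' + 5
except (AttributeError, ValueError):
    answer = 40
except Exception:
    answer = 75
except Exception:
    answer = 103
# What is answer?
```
75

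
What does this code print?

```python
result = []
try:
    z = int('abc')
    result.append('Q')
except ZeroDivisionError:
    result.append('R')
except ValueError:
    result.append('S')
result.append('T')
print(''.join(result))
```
ST

ValueError is caught by its specific handler, not ZeroDivisionError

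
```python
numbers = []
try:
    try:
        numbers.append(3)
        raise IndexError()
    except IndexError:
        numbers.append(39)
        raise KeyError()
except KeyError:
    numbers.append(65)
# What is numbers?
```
[3, 39, 65]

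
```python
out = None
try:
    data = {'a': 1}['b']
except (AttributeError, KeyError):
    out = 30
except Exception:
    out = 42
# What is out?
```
30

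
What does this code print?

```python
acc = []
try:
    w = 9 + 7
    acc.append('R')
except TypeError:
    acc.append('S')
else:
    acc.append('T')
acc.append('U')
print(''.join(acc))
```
RTU

else block runs when no exception occurs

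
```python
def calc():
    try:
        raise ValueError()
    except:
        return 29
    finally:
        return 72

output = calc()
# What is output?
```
72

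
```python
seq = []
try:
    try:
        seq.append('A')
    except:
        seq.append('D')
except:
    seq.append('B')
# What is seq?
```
['A']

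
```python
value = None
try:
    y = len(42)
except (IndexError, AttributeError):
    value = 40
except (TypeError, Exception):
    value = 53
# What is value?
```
53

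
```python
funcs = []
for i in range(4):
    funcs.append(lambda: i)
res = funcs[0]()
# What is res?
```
3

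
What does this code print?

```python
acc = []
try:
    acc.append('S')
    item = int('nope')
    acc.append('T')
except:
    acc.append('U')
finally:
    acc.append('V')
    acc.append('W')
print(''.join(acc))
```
SUVW

Code before exception runs, then except, then all of finally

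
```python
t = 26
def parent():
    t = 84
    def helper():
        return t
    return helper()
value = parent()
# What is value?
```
84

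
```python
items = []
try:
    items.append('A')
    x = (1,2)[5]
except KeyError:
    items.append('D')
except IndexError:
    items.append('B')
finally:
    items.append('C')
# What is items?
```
['A', 'B', 'C']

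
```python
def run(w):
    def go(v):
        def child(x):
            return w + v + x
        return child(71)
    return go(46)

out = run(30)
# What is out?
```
147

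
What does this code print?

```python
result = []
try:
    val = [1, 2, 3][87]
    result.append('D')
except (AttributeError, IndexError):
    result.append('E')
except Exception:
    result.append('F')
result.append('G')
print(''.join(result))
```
EG

IndexError matches tuple containing it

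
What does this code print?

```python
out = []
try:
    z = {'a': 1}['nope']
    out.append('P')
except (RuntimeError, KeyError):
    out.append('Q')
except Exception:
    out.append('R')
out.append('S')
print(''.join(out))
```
QS

KeyError matches tuple containing it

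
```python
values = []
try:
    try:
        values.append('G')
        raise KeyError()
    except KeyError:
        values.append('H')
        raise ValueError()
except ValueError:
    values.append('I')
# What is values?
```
['G', 'H', 'I']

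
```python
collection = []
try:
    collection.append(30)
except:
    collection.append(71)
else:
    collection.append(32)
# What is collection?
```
[30, 32]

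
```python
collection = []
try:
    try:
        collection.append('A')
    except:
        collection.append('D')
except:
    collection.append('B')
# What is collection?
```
['A']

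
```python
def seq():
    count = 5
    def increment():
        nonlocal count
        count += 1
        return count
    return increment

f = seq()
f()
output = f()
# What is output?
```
7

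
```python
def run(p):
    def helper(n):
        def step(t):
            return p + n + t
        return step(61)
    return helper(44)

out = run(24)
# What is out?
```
129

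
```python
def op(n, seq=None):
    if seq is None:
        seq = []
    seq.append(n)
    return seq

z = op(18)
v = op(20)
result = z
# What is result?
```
[18]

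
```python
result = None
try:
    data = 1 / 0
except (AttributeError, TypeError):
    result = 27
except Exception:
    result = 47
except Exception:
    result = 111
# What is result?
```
47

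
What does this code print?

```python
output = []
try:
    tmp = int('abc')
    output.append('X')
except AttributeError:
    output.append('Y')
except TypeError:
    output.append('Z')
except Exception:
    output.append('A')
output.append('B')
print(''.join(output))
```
AB

ValueError not specifically caught, falls to Exception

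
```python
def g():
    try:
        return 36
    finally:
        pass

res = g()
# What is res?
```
36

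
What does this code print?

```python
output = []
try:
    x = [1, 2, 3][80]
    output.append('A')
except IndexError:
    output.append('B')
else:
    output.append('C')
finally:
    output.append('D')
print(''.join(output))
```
BD

Exception: except runs, else skipped, finally runs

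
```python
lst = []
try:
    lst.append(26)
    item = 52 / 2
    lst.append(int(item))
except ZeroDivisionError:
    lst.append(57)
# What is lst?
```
[26, 26]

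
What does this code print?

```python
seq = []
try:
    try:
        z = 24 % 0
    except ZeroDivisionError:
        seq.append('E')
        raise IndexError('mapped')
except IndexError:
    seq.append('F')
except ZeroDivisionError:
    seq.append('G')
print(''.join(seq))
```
EF

New IndexError raised, caught by outer IndexError handler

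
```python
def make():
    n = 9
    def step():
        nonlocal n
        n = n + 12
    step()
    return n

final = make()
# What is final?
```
21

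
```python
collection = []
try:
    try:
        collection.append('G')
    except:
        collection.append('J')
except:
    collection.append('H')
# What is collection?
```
['G']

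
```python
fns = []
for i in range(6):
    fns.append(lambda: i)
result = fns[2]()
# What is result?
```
5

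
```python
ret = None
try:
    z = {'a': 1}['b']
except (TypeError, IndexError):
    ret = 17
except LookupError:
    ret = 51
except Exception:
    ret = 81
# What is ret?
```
51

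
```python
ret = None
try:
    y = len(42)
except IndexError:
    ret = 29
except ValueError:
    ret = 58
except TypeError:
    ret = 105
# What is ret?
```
105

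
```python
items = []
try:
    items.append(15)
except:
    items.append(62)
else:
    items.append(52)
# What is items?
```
[15, 52]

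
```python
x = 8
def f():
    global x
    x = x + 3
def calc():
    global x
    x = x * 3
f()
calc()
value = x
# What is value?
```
33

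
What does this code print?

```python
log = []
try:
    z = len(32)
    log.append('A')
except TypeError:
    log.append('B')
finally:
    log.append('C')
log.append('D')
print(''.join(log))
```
BCD

finally always runs, even after exception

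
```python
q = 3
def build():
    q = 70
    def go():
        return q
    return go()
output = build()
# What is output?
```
70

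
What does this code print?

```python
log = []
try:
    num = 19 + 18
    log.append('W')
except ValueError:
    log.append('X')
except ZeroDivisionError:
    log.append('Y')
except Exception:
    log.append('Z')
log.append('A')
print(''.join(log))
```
WA

No exception, try block completes normally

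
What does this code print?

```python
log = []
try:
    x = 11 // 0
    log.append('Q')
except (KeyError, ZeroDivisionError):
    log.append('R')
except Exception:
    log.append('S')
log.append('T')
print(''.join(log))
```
RT

ZeroDivisionError matches tuple containing it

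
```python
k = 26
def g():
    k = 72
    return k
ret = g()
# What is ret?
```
72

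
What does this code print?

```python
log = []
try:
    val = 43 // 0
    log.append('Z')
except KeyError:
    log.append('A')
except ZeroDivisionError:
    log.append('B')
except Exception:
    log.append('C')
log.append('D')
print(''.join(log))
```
BD

ZeroDivisionError matches before generic Exception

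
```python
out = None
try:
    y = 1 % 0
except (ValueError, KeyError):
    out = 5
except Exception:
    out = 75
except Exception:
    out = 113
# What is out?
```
75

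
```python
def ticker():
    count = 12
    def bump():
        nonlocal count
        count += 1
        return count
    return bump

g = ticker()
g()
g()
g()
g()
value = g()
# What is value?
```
17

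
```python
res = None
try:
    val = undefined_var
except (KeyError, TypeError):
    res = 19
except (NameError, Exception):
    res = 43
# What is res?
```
43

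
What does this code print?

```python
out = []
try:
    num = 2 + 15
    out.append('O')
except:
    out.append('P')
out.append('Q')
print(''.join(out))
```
OQ

No exception, try block completes normally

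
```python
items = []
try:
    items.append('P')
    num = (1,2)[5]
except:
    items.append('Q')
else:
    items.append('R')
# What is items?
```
['P', 'Q']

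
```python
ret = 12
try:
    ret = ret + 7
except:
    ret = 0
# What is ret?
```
19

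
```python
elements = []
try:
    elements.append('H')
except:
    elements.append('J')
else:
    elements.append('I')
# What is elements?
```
['H', 'I']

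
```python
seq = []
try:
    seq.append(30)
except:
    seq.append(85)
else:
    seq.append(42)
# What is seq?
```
[30, 42]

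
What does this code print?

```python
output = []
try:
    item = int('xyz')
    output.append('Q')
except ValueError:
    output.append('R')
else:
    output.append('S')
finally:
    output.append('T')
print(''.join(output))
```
RT

Exception: except runs, else skipped, finally runs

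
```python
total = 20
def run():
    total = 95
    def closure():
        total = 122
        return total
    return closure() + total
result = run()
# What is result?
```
217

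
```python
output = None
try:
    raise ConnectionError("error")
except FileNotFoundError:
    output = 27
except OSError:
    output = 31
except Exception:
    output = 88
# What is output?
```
31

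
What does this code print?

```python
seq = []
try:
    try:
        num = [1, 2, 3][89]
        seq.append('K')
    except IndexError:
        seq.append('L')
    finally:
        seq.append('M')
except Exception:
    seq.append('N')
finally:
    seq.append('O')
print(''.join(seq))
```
LMO

Both finally blocks run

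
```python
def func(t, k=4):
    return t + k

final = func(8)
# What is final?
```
12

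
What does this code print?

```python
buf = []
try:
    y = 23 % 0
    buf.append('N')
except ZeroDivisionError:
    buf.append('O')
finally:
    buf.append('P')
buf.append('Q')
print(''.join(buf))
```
OPQ

finally always runs, even after exception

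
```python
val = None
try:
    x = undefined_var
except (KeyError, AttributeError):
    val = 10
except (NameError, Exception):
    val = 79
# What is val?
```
79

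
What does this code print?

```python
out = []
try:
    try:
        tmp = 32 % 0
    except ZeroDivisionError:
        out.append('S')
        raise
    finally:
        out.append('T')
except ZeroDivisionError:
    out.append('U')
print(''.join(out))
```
STU

finally runs before re-raised exception propagates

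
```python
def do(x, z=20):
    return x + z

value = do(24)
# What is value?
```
44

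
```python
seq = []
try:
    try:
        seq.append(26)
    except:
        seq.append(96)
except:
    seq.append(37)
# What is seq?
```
[26]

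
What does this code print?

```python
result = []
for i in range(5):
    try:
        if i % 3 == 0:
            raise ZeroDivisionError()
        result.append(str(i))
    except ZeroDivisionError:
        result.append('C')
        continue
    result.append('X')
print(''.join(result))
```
C1X2XC4X

continue in except skips rest of loop body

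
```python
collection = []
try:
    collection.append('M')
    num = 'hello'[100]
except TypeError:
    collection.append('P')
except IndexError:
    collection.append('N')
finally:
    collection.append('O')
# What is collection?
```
['M', 'N', 'O']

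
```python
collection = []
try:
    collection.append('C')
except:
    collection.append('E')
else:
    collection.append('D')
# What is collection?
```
['C', 'D']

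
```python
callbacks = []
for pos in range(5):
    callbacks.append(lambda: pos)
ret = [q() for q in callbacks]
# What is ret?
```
[4, 4, 4, 4, 4]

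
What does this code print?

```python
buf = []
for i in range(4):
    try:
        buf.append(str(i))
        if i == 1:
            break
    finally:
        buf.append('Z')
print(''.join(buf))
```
0Z1Z

finally runs even when breaking out of loop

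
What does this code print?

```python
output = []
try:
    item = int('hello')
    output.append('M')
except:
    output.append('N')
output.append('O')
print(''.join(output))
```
NO

Exception raised in try, caught by bare except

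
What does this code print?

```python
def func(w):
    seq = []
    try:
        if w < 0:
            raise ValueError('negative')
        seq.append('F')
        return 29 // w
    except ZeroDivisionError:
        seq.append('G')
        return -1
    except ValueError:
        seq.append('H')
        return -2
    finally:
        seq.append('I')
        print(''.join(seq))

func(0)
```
FGI

w=0 causes ZeroDivisionError, caught, finally prints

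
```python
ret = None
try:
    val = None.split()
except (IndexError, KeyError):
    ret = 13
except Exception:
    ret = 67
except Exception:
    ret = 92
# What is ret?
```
67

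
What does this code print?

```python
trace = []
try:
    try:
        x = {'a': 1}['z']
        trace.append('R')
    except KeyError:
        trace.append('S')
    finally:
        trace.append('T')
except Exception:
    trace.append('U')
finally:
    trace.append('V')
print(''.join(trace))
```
STV

Both finally blocks run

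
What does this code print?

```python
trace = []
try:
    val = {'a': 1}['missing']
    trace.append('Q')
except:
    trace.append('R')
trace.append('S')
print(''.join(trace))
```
RS

Exception raised in try, caught by bare except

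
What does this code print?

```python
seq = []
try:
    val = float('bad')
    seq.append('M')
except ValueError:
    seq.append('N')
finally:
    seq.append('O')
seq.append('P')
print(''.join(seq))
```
NOP

finally always runs, even after exception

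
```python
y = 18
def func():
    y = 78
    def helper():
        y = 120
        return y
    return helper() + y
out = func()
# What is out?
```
198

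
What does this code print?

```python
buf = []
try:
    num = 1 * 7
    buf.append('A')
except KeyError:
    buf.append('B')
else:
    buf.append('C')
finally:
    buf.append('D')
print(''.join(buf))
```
ACD

else runs before finally when no exception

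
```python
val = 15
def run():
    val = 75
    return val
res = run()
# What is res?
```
75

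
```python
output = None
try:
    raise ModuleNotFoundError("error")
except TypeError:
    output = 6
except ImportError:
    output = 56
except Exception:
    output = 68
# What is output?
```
56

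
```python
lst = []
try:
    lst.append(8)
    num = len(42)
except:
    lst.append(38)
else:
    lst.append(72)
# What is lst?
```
[8, 38]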